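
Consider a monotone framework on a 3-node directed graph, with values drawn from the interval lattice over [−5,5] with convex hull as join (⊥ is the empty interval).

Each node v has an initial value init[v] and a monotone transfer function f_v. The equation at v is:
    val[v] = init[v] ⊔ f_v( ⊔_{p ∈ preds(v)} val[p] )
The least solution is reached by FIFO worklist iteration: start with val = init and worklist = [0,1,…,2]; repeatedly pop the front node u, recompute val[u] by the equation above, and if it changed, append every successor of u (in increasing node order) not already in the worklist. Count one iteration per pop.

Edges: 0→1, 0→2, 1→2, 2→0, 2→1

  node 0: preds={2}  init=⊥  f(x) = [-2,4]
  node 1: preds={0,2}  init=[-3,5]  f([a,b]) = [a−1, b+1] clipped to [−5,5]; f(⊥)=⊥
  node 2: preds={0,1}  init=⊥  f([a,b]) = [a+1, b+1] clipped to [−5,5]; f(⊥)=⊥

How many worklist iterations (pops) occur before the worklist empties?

5

Iteration log — 5 steps:
  step 1. node 0  ⊔preds=⊥  new=[-2,4]  old=⊥  +wl: 
  step 2. node 1  ⊔preds=[-2,4]  new=[-3,5]  stable
  step 3. node 2  ⊔preds=[-3,5]  new=[-2,5]  old=⊥  +wl: 0,1
  step 4. node 0  ⊔preds=[-2,5]  new=[-2,4]  stable
  step 5. node 1  ⊔preds=[-2,5]  new=[-3,5]  stable

Least fixpoint reached:
  node 0: [-2,4]
  node 1: [-3,5]
  node 2: [-2,5]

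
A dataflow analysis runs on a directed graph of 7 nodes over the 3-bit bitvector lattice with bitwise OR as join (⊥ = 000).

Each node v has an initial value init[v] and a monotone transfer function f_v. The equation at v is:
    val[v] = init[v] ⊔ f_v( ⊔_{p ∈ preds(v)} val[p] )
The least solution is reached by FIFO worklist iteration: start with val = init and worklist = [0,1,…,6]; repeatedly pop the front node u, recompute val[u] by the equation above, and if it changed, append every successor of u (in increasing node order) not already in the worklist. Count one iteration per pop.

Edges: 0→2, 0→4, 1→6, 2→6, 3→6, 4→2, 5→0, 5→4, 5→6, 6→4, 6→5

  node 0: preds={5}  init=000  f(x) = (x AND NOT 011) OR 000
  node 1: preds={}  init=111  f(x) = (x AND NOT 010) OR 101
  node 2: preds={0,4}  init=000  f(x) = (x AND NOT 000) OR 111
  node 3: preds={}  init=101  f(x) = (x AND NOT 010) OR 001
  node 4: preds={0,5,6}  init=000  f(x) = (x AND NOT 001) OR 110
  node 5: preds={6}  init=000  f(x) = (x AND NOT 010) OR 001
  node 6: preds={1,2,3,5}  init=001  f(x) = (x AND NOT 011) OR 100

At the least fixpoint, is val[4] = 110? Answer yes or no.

Worklist (15 pops):
  #1 pop 0: in=000 → 000 (no change)
  #2 pop 1: in=000 → 111 (no change)
  #3 pop 2: in=000 → 111 (was 000); enqueue []
  #4 pop 3: in=000 → 101 (no change)
  #5 pop 4: in=001 → 110 (was 000); enqueue [2]
  #6 pop 5: in=001 → 001 (was 000); enqueue [0,4]
  #7 pop 6: in=111 → 101 (was 001); enqueue [5]
  #8 pop 2: in=110 → 111 (no change)
  #9 pop 0: in=001 → 000 (no change)
  #10 pop 4: in=101 → 110 (no change)
  #11 pop 5: in=101 → 101 (was 001); enqueue [0,4,6]
  #12 pop 0: in=101 → 100 (was 000); enqueue [2]
  #13 pop 4: in=101 → 110 (no change)
  #14 pop 6: in=111 → 101 (no change)
  #15 pop 2: in=110 → 111 (no change)

Fixpoint:
  val[0] = 100
  val[1] = 111
  val[2] = 111
  val[3] = 101
  val[4] = 110
  val[5] = 101
  val[6] = 101

yes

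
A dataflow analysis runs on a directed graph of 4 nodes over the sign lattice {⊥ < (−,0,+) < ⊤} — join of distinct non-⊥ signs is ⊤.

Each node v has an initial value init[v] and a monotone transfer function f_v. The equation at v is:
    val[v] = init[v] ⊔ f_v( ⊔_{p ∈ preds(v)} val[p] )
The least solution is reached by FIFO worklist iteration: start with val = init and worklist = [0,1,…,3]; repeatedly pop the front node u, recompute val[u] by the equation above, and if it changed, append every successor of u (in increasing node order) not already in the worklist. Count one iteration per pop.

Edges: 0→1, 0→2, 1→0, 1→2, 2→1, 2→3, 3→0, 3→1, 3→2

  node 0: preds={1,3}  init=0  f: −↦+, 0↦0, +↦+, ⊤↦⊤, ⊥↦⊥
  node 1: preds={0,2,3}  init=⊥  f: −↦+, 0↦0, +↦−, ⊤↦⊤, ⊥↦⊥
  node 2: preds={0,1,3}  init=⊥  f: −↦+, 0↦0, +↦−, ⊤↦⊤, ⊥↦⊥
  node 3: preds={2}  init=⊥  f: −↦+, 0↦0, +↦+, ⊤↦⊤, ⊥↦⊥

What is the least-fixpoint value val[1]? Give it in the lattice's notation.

Trace (7 dequeues):
  [1] u=0 | in ⊥ | out 0 | ==
  [2] u=1 | in 0 | out 0 | prev ⊥ | push {0}
  [3] u=2 | in 0 | out 0 | prev ⊥ | push {1}
  [4] u=3 | in 0 | out 0 | prev ⊥ | push {2}
  [5] u=0 | in 0 | out 0 | ==
  [6] u=1 | in 0 | out 0 | ==
  [7] u=2 | in 0 | out 0 | ==

Converged values:
  [0] 0
  [1] 0
  [2] 0
  [3] 0

0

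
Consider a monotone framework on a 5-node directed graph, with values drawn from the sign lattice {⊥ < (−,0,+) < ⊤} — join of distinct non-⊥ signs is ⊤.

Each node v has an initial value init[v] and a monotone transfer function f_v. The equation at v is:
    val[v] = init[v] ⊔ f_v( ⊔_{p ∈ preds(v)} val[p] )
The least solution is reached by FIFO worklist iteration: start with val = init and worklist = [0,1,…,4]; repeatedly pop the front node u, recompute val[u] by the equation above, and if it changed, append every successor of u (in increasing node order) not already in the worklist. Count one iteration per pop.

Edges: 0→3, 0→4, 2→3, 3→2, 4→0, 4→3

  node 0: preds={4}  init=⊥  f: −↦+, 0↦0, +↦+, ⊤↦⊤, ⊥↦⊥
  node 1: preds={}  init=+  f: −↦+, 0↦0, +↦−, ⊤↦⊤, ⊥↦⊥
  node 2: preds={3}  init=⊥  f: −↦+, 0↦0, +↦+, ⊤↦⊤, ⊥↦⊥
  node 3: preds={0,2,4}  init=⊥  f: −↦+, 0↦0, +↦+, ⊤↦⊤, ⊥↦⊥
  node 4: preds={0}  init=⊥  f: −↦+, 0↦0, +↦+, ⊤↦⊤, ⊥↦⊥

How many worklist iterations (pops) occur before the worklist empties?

5

Iteration log — 5 steps:
  step 1. node 0  ⊔preds=⊥  new=⊥  stable
  step 2. node 1  ⊔preds=⊥  new=+  stable
  step 3. node 2  ⊔preds=⊥  new=⊥  stable
  step 4. node 3  ⊔preds=⊥  new=⊥  stable
  step 5. node 4  ⊔preds=⊥  new=⊥  stable

Least fixpoint reached:
  node 0: ⊥
  node 1: +
  node 2: ⊥
  node 3: ⊥
  node 4: ⊥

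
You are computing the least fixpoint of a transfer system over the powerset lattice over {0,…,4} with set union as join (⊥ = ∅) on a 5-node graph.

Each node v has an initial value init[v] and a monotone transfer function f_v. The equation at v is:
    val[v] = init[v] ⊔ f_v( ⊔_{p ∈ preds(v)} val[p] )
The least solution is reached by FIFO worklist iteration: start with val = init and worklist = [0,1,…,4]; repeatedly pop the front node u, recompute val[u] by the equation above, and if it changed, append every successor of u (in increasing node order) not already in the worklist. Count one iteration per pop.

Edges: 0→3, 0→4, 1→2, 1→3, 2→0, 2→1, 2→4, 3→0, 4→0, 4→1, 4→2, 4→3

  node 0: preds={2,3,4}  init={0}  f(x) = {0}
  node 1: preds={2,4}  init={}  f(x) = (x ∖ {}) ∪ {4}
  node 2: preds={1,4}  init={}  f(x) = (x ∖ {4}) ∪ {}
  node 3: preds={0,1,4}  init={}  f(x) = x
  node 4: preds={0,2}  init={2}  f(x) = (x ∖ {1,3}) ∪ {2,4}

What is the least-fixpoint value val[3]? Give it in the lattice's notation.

{0,2,4}

Iteration log — 12 steps:
  step 1. node 0  ⊔preds={2}  new={0}  stable
  step 2. node 1  ⊔preds={2}  new={2,4}  old={}  +wl: 
  step 3. node 2  ⊔preds={2,4}  new={2}  old={}  +wl: 0,1
  step 4. node 3  ⊔preds={0,2,4}  new={0,2,4}  old={}  +wl: 
  step 5. node 4  ⊔preds={0,2}  new={0,2,4}  old={2}  +wl: 2,3
  step 6. node 0  ⊔preds={0,2,4}  new={0}  stable
  step 7. node 1  ⊔preds={0,2,4}  new={0,2,4}  old={2,4}  +wl: 
  step 8. node 2  ⊔preds={0,2,4}  new={0,2}  old={2}  +wl: 0,1,4
  step 9. node 3  ⊔preds={0,2,4}  new={0,2,4}  stable
  step 10. node 0  ⊔preds={0,2,4}  new={0}  stable
  step 11. node 1  ⊔preds={0,2,4}  new={0,2,4}  stable
  step 12. node 4  ⊔preds={0,2}  new={0,2,4}  stable

Least fixpoint reached:
  node 0: {0}
  node 1: {0,2,4}
  node 2: {0,2}
  node 3: {0,2,4}
  node 4: {0,2,4}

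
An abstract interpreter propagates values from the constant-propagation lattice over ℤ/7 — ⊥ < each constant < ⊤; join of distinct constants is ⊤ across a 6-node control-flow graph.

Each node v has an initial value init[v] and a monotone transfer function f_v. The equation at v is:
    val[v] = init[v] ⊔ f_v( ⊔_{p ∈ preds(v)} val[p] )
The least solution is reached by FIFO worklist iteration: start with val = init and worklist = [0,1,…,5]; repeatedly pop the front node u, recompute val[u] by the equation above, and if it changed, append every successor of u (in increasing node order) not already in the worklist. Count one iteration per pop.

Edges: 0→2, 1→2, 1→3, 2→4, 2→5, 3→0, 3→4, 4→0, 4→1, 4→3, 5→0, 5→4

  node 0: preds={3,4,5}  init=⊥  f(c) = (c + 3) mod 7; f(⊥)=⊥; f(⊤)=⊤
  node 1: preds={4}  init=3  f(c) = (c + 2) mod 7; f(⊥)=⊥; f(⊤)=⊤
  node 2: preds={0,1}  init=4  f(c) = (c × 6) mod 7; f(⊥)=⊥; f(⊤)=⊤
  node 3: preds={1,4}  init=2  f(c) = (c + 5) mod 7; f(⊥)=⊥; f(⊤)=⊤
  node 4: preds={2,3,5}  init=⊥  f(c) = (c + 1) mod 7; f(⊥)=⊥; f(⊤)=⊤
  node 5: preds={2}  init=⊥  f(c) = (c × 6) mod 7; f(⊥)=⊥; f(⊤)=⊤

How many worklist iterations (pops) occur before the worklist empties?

Trace (11 dequeues):
  [1] u=0 | in 2 | out 5 | prev ⊥ | push {}
  [2] u=1 | in ⊥ | out 3 | ==
  [3] u=2 | in ⊤ | out ⊤ | prev 4 | push {}
  [4] u=3 | in 3 | out ⊤ | prev 2 | push {0}
  [5] u=4 | in ⊤ | out ⊤ | prev ⊥ | push {1,3}
  [6] u=5 | in ⊤ | out ⊤ | prev ⊥ | push {4}
  [7] u=0 | in ⊤ | out ⊤ | prev 5 | push {2}
  [8] u=1 | in ⊤ | out ⊤ | prev 3 | push {}
  [9] u=3 | in ⊤ | out ⊤ | ==
  [10] u=4 | in ⊤ | out ⊤ | ==
  [11] u=2 | in ⊤ | out ⊤ | ==

Converged values:
  [0] ⊤
  [1] ⊤
  [2] ⊤
  [3] ⊤
  [4] ⊤
  [5] ⊤

11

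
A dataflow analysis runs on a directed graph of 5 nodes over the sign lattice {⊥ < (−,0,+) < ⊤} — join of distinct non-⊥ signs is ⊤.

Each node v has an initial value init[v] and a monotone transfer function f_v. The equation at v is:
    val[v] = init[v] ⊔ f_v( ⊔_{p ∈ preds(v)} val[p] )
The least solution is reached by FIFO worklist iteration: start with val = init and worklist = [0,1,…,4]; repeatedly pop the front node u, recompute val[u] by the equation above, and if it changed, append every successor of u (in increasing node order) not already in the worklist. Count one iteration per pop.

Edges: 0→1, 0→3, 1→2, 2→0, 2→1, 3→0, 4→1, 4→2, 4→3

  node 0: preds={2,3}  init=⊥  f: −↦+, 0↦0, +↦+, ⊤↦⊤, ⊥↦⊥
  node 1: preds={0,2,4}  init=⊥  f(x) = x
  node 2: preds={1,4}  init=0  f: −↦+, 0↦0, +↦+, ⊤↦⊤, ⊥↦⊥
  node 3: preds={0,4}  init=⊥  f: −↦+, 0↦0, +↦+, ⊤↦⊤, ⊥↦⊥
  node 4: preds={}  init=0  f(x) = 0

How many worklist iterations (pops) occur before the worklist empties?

Iteration log — 6 steps:
  step 1. node 0  ⊔preds=0  new=0  old=⊥  +wl: 
  step 2. node 1  ⊔preds=0  new=0  old=⊥  +wl: 
  step 3. node 2  ⊔preds=0  new=0  stable
  step 4. node 3  ⊔preds=0  new=0  old=⊥  +wl: 0
  step 5. node 4  ⊔preds=⊥  new=0  stable
  step 6. node 0  ⊔preds=0  new=0  stable

Least fixpoint reached:
  node 0: 0
  node 1: 0
  node 2: 0
  node 3: 0
  node 4: 0

6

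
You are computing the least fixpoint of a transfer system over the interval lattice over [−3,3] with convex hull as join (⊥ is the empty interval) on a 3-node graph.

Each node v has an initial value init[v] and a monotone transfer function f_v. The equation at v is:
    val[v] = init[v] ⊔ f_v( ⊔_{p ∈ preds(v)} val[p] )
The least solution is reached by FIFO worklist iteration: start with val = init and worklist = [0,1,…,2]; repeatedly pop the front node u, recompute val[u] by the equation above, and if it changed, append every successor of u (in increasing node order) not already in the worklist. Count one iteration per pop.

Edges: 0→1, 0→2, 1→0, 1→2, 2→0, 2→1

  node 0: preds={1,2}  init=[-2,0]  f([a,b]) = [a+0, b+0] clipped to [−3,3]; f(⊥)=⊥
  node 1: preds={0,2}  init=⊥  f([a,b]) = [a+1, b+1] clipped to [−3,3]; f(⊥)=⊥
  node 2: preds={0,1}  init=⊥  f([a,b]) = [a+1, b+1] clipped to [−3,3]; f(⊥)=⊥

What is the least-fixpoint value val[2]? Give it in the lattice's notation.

Worklist (9 pops):
  #1 pop 0: in=⊥ → [-2,0] (no change)
  #2 pop 1: in=[-2,0] → [-1,1] (was ⊥); enqueue [0]
  #3 pop 2: in=[-2,1] → [-1,2] (was ⊥); enqueue [1]
  #4 pop 0: in=[-1,2] → [-2,2] (was [-2,0]); enqueue [2]
  #5 pop 1: in=[-2,2] → [-1,3] (was [-1,1]); enqueue [0]
  #6 pop 2: in=[-2,3] → [-1,3] (was [-1,2]); enqueue [1]
  #7 pop 0: in=[-1,3] → [-2,3] (was [-2,2]); enqueue [2]
  #8 pop 1: in=[-2,3] → [-1,3] (no change)
  #9 pop 2: in=[-2,3] → [-1,3] (no change)

Fixpoint:
  val[0] = [-2,3]
  val[1] = [-1,3]
  val[2] = [-1,3]

[-1,3]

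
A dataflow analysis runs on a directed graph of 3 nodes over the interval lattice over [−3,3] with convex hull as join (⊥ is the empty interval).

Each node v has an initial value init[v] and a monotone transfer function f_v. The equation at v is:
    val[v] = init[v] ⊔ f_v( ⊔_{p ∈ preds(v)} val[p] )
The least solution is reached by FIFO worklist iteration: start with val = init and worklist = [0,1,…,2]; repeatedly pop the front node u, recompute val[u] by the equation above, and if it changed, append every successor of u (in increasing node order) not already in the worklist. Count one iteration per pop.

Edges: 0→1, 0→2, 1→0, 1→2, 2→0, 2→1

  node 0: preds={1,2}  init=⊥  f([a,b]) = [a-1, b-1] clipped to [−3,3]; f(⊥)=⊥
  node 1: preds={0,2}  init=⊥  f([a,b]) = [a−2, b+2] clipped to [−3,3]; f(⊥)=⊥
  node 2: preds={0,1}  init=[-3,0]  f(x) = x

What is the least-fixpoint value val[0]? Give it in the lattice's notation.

[-3,2]

Trace (9 dequeues):
  [1] u=0 | in [-3,0] | out [-3,-1] | prev ⊥ | push {}
  [2] u=1 | in [-3,0] | out [-3,2] | prev ⊥ | push {0}
  [3] u=2 | in [-3,2] | out [-3,2] | prev [-3,0] | push {1}
  [4] u=0 | in [-3,2] | out [-3,1] | prev [-3,-1] | push {2}
  [5] u=1 | in [-3,2] | out [-3,3] | prev [-3,2] | push {0}
  [6] u=2 | in [-3,3] | out [-3,3] | prev [-3,2] | push {1}
  [7] u=0 | in [-3,3] | out [-3,2] | prev [-3,1] | push {2}
  [8] u=1 | in [-3,3] | out [-3,3] | ==
  [9] u=2 | in [-3,3] | out [-3,3] | ==

Converged values:
  [0] [-3,2]
  [1] [-3,3]
  [2] [-3,3]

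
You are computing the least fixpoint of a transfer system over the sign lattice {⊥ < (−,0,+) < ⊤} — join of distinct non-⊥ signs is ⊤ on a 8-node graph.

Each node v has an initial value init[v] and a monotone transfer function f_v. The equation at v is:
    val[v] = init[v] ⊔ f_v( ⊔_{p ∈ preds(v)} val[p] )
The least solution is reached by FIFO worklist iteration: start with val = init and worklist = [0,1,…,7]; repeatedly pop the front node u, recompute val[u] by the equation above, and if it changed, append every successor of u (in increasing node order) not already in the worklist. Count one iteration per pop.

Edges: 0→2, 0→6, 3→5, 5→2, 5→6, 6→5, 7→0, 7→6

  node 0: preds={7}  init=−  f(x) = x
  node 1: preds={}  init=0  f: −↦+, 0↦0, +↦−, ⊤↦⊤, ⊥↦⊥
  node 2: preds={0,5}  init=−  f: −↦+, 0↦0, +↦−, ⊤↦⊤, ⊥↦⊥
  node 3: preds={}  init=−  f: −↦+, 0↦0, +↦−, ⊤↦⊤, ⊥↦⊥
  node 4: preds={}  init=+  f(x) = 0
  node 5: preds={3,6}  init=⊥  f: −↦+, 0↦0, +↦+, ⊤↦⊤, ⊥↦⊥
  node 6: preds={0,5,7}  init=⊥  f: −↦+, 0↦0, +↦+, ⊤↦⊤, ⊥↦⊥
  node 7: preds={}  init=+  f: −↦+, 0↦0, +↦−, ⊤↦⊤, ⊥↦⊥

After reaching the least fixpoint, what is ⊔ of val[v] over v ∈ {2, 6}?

Iteration log — 12 steps:
  step 1. node 0  ⊔preds=+  new=⊤  old=−  +wl: 
  step 2. node 1  ⊔preds=⊥  new=0  stable
  step 3. node 2  ⊔preds=⊤  new=⊤  old=−  +wl: 
  step 4. node 3  ⊔preds=⊥  new=−  stable
  step 5. node 4  ⊔preds=⊥  new=⊤  old=+  +wl: 
  step 6. node 5  ⊔preds=−  new=+  old=⊥  +wl: 2
  step 7. node 6  ⊔preds=⊤  new=⊤  old=⊥  +wl: 5
  step 8. node 7  ⊔preds=⊥  new=+  stable
  step 9. node 2  ⊔preds=⊤  new=⊤  stable
  step 10. node 5  ⊔preds=⊤  new=⊤  old=+  +wl: 2,6
  step 11. node 2  ⊔preds=⊤  new=⊤  stable
  step 12. node 6  ⊔preds=⊤  new=⊤  stable

Least fixpoint reached:
  node 0: ⊤
  node 1: 0
  node 2: ⊤
  node 3: −
  node 4: ⊤
  node 5: ⊤
  node 6: ⊤
  node 7: +

⊤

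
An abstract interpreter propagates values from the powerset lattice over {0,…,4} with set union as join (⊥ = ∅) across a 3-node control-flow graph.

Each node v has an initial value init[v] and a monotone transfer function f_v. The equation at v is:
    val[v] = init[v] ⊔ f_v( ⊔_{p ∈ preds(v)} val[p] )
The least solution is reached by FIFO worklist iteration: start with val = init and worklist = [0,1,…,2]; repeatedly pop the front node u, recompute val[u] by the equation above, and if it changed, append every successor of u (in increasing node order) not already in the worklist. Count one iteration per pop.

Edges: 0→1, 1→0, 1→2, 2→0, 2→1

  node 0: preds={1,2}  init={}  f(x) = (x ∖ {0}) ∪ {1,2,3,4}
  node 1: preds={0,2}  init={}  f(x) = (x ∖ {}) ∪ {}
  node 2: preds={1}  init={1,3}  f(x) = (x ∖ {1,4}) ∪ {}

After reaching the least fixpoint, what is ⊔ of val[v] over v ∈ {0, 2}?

Iteration log — 5 steps:
  step 1. node 0  ⊔preds={1,3}  new={1,2,3,4}  old={}  +wl: 
  step 2. node 1  ⊔preds={1,2,3,4}  new={1,2,3,4}  old={}  +wl: 0
  step 3. node 2  ⊔preds={1,2,3,4}  new={1,2,3}  old={1,3}  +wl: 1
  step 4. node 0  ⊔preds={1,2,3,4}  new={1,2,3,4}  stable
  step 5. node 1  ⊔preds={1,2,3,4}  new={1,2,3,4}  stable

Least fixpoint reached:
  node 0: {1,2,3,4}
  node 1: {1,2,3,4}
  node 2: {1,2,3}

{1,2,3,4}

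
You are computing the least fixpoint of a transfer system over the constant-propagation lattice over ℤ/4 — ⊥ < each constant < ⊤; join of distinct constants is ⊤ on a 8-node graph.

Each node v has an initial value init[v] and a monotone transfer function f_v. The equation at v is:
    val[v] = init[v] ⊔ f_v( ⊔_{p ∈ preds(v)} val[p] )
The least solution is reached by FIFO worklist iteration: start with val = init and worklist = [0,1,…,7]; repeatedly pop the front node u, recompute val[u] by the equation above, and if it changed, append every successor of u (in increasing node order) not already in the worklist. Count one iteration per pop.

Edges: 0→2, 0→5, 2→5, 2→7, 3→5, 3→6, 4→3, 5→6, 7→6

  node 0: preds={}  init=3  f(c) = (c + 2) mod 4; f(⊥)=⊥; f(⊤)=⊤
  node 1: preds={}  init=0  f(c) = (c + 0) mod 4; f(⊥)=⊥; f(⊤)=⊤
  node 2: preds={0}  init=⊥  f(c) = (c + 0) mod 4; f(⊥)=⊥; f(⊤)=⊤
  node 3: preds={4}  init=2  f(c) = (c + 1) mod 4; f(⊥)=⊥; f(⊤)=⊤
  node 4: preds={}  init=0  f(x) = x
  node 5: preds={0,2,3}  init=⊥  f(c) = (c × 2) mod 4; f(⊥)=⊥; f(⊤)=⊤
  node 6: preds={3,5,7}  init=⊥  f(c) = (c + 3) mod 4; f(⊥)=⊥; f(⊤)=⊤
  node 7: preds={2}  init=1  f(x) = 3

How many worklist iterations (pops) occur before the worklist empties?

9

Trace (9 dequeues):
  [1] u=0 | in ⊥ | out 3 | ==
  [2] u=1 | in ⊥ | out 0 | ==
  [3] u=2 | in 3 | out 3 | prev ⊥ | push {}
  [4] u=3 | in 0 | out ⊤ | prev 2 | push {}
  [5] u=4 | in ⊥ | out 0 | ==
  [6] u=5 | in ⊤ | out ⊤ | prev ⊥ | push {}
  [7] u=6 | in ⊤ | out ⊤ | prev ⊥ | push {}
  [8] u=7 | in 3 | out ⊤ | prev 1 | push {6}
  [9] u=6 | in ⊤ | out ⊤ | ==

Converged values:
  [0] 3
  [1] 0
  [2] 3
  [3] ⊤
  [4] 0
  [5] ⊤
  [6] ⊤
  [7] ⊤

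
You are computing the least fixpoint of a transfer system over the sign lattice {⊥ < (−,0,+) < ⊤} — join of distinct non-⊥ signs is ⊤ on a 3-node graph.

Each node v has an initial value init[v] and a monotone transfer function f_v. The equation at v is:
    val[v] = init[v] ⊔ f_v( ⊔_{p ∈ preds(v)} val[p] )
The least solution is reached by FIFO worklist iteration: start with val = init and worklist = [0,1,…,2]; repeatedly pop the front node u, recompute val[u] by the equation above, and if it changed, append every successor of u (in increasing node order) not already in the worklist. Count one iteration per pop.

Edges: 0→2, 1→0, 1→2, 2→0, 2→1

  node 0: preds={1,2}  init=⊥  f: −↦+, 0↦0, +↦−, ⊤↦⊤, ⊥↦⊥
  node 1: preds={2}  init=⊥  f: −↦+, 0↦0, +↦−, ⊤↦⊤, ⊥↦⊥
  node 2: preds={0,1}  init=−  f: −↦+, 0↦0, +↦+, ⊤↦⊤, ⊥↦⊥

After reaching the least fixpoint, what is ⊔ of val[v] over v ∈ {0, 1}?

⊤

Trace (7 dequeues):
  [1] u=0 | in − | out + | prev ⊥ | push {}
  [2] u=1 | in − | out + | prev ⊥ | push {0}
  [3] u=2 | in + | out ⊤ | prev − | push {1}
  [4] u=0 | in ⊤ | out ⊤ | prev + | push {2}
  [5] u=1 | in ⊤ | out ⊤ | prev + | push {0}
  [6] u=2 | in ⊤ | out ⊤ | ==
  [7] u=0 | in ⊤ | out ⊤ | ==

Converged values:
  [0] ⊤
  [1] ⊤
  [2] ⊤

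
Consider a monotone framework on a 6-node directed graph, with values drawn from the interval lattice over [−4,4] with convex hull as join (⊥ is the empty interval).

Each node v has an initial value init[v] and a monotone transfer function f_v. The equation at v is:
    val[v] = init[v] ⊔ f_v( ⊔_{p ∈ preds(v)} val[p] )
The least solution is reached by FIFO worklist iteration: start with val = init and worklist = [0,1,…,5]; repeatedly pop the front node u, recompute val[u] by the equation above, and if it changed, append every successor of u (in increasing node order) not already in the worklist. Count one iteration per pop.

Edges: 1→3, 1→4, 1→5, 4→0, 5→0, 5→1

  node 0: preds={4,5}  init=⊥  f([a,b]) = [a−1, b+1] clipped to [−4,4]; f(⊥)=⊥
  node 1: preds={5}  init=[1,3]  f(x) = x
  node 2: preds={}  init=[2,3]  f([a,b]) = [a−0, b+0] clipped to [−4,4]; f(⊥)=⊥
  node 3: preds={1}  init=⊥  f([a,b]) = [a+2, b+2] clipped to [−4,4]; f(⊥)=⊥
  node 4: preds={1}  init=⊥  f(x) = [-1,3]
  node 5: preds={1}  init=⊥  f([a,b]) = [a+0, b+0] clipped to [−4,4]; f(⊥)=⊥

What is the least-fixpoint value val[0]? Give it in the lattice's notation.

[-2,4]

Iteration log — 8 steps:
  step 1. node 0  ⊔preds=⊥  new=⊥  stable
  step 2. node 1  ⊔preds=⊥  new=[1,3]  stable
  step 3. node 2  ⊔preds=⊥  new=[2,3]  stable
  step 4. node 3  ⊔preds=[1,3]  new=[3,4]  old=⊥  +wl: 
  step 5. node 4  ⊔preds=[1,3]  new=[-1,3]  old=⊥  +wl: 0
  step 6. node 5  ⊔preds=[1,3]  new=[1,3]  old=⊥  +wl: 1
  step 7. node 0  ⊔preds=[-1,3]  new=[-2,4]  old=⊥  +wl: 
  step 8. node 1  ⊔preds=[1,3]  new=[1,3]  stable

Least fixpoint reached:
  node 0: [-2,4]
  node 1: [1,3]
  node 2: [2,3]
  node 3: [3,4]
  node 4: [-1,3]
  node 5: [1,3]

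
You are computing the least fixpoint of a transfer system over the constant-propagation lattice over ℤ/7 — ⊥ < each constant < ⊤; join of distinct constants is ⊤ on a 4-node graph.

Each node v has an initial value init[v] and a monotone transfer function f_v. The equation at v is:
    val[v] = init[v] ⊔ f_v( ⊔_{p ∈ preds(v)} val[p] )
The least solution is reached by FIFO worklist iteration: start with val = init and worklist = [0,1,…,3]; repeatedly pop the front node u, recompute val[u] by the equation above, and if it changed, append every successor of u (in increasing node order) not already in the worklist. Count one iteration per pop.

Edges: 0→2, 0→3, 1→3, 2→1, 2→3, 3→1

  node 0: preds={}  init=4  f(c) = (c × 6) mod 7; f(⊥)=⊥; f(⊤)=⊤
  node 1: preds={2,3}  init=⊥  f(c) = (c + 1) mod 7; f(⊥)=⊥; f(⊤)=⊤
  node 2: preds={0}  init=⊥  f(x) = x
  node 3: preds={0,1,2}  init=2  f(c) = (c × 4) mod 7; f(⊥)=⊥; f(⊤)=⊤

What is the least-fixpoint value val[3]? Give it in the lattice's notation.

Iteration log — 6 steps:
  step 1. node 0  ⊔preds=⊥  new=4  stable
  step 2. node 1  ⊔preds=2  new=3  old=⊥  +wl: 
  step 3. node 2  ⊔preds=4  new=4  old=⊥  +wl: 1
  step 4. node 3  ⊔preds=⊤  new=⊤  old=2  +wl: 
  step 5. node 1  ⊔preds=⊤  new=⊤  old=3  +wl: 3
  step 6. node 3  ⊔preds=⊤  new=⊤  stable

Least fixpoint reached:
  node 0: 4
  node 1: ⊤
  node 2: 4
  node 3: ⊤

⊤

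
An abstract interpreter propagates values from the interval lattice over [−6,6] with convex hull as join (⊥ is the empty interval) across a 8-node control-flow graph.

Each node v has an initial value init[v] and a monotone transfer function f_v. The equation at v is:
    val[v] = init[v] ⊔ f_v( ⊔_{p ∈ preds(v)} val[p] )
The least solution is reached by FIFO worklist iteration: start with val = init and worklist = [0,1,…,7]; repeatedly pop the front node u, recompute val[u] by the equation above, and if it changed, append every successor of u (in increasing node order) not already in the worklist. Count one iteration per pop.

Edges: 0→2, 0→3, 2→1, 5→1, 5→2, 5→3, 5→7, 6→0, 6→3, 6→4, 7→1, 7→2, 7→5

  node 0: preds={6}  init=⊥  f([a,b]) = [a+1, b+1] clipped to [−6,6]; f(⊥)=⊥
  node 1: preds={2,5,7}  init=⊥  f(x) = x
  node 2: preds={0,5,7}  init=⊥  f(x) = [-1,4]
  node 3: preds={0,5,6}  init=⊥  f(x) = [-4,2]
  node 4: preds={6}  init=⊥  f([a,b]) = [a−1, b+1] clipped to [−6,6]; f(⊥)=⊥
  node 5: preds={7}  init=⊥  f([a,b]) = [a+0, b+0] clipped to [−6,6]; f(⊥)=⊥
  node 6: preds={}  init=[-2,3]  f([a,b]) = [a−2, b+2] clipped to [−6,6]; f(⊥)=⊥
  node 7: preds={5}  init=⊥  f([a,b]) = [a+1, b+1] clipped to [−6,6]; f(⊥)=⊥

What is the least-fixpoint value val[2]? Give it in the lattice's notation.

Iteration log — 9 steps:
  step 1. node 0  ⊔preds=[-2,3]  new=[-1,4]  old=⊥  +wl: 
  step 2. node 1  ⊔preds=⊥  new=⊥  stable
  step 3. node 2  ⊔preds=[-1,4]  new=[-1,4]  old=⊥  +wl: 1
  step 4. node 3  ⊔preds=[-2,4]  new=[-4,2]  old=⊥  +wl: 
  step 5. node 4  ⊔preds=[-2,3]  new=[-3,4]  old=⊥  +wl: 
  step 6. node 5  ⊔preds=⊥  new=⊥  stable
  step 7. node 6  ⊔preds=⊥  new=[-2,3]  stable
  step 8. node 7  ⊔preds=⊥  new=⊥  stable
  step 9. node 1  ⊔preds=[-1,4]  new=[-1,4]  old=⊥  +wl: 

Least fixpoint reached:
  node 0: [-1,4]
  node 1: [-1,4]
  node 2: [-1,4]
  node 3: [-4,2]
  node 4: [-3,4]
  node 5: ⊥
  node 6: [-2,3]
  node 7: ⊥

[-1,4]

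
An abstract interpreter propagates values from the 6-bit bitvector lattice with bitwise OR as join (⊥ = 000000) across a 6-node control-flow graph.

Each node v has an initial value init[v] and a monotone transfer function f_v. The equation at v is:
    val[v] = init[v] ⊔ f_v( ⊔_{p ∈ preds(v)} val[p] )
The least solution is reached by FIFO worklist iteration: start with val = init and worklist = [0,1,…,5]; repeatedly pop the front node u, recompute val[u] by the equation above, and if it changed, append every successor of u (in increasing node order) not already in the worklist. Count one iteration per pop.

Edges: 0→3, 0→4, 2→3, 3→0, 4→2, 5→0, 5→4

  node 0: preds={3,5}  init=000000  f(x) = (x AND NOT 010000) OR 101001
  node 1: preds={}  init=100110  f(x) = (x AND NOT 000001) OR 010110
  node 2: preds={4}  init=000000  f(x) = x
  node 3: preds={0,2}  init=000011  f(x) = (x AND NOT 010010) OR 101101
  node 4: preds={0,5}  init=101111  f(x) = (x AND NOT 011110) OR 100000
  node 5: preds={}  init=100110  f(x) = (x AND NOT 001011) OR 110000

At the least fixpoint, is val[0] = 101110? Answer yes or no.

Trace (8 dequeues):
  [1] u=0 | in 100111 | out 101111 | prev 000000 | push {}
  [2] u=1 | in 000000 | out 110110 | prev 100110 | push {}
  [3] u=2 | in 101111 | out 101111 | prev 000000 | push {}
  [4] u=3 | in 101111 | out 101111 | prev 000011 | push {0}
  [5] u=4 | in 101111 | out 101111 | ==
  [6] u=5 | in 000000 | out 110110 | prev 100110 | push {4}
  [7] u=0 | in 111111 | out 101111 | ==
  [8] u=4 | in 111111 | out 101111 | ==

Converged values:
  [0] 101111
  [1] 110110
  [2] 101111
  [3] 101111
  [4] 101111
  [5] 110110

no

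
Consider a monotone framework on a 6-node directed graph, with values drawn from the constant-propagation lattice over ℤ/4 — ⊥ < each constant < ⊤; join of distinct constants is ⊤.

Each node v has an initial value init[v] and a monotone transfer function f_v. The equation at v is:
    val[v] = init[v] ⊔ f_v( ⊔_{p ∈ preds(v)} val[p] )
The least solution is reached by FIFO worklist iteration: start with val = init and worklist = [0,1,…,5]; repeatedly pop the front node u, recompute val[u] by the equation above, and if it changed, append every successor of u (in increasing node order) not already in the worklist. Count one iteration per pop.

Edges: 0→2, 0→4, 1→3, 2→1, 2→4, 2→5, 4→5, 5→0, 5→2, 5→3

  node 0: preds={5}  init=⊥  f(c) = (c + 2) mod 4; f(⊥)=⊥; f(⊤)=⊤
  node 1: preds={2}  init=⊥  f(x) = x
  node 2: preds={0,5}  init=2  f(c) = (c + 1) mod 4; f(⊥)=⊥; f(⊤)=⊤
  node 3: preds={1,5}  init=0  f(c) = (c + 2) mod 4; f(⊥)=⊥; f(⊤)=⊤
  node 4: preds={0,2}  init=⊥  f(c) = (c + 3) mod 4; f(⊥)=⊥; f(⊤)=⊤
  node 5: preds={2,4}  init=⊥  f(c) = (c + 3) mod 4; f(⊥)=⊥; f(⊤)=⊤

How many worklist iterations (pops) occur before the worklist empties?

13

Worklist (13 pops):
  #1 pop 0: in=⊥ → ⊥ (no change)
  #2 pop 1: in=2 → 2 (was ⊥); enqueue []
  #3 pop 2: in=⊥ → 2 (no change)
  #4 pop 3: in=2 → 0 (no change)
  #5 pop 4: in=2 → 1 (was ⊥); enqueue []
  #6 pop 5: in=⊤ → ⊤ (was ⊥); enqueue [0,2,3]
  #7 pop 0: in=⊤ → ⊤ (was ⊥); enqueue [4]
  #8 pop 2: in=⊤ → ⊤ (was 2); enqueue [1,5]
  #9 pop 3: in=⊤ → ⊤ (was 0); enqueue []
  #10 pop 4: in=⊤ → ⊤ (was 1); enqueue []
  #11 pop 1: in=⊤ → ⊤ (was 2); enqueue [3]
  #12 pop 5: in=⊤ → ⊤ (no change)
  #13 pop 3: in=⊤ → ⊤ (no change)

Fixpoint:
  val[0] = ⊤
  val[1] = ⊤
  val[2] = ⊤
  val[3] = ⊤
  val[4] = ⊤
  val[5] = ⊤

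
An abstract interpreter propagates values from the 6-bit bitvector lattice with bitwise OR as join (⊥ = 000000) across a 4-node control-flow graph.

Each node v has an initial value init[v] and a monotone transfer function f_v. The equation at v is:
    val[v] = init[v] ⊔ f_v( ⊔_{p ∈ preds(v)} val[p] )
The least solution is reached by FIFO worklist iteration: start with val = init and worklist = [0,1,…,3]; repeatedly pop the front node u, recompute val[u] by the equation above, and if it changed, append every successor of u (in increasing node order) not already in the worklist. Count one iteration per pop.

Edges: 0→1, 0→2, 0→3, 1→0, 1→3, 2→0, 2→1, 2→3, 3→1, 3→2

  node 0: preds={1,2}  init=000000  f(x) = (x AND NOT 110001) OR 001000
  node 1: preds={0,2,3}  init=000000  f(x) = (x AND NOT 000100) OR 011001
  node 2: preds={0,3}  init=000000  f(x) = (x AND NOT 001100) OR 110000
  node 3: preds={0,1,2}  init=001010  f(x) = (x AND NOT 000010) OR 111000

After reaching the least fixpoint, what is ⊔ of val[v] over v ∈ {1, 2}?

Worklist (10 pops):
  #1 pop 0: in=000000 → 001000 (was 000000); enqueue []
  #2 pop 1: in=001010 → 011011 (was 000000); enqueue [0]
  #3 pop 2: in=001010 → 110010 (was 000000); enqueue [1]
  #4 pop 3: in=111011 → 111011 (was 001010); enqueue [2]
  #5 pop 0: in=111011 → 001010 (was 001000); enqueue [3]
  #6 pop 1: in=111011 → 111011 (was 011011); enqueue [0]
  #7 pop 2: in=111011 → 110011 (was 110010); enqueue [1]
  #8 pop 3: in=111011 → 111011 (no change)
  #9 pop 0: in=111011 → 001010 (no change)
  #10 pop 1: in=111011 → 111011 (no change)

Fixpoint:
  val[0] = 001010
  val[1] = 111011
  val[2] = 110011
  val[3] = 111011

111011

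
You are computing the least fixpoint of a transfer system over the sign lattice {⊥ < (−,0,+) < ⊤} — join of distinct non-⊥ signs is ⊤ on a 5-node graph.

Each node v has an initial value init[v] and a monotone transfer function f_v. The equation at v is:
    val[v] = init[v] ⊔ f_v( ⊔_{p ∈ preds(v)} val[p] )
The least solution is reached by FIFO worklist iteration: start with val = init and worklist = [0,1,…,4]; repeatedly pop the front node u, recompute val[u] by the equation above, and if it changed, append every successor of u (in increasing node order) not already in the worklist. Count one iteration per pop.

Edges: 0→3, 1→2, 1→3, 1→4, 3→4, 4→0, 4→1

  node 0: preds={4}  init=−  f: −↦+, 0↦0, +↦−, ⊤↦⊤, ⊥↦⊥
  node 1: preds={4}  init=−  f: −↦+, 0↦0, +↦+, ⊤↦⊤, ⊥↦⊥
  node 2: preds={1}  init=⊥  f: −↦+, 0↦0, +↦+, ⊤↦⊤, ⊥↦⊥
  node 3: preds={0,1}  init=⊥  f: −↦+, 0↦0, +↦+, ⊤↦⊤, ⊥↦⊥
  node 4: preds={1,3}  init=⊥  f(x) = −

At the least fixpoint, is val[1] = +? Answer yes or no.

Iteration log — 10 steps:
  step 1. node 0  ⊔preds=⊥  new=−  stable
  step 2. node 1  ⊔preds=⊥  new=−  stable
  step 3. node 2  ⊔preds=−  new=+  old=⊥  +wl: 
  step 4. node 3  ⊔preds=−  new=+  old=⊥  +wl: 
  step 5. node 4  ⊔preds=⊤  new=−  old=⊥  +wl: 0,1
  step 6. node 0  ⊔preds=−  new=⊤  old=−  +wl: 3
  step 7. node 1  ⊔preds=−  new=⊤  old=−  +wl: 2,4
  step 8. node 3  ⊔preds=⊤  new=⊤  old=+  +wl: 
  step 9. node 2  ⊔preds=⊤  new=⊤  old=+  +wl: 
  step 10. node 4  ⊔preds=⊤  new=−  stable

Least fixpoint reached:
  node 0: ⊤
  node 1: ⊤
  node 2: ⊤
  node 3: ⊤
  node 4: −

no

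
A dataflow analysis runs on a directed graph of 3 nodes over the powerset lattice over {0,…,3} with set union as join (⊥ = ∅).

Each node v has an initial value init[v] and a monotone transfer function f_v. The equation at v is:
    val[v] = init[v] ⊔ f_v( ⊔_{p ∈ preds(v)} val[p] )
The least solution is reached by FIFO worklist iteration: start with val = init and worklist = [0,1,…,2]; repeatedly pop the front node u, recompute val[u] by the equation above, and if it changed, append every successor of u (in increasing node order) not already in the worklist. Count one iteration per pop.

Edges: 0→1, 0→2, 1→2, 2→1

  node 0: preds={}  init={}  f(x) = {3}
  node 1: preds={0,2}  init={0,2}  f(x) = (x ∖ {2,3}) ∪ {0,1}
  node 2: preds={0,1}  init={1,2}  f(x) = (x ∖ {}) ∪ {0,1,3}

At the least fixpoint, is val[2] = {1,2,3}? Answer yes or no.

no

Worklist (4 pops):
  #1 pop 0: in={} → {3} (was {}); enqueue []
  #2 pop 1: in={1,2,3} → {0,1,2} (was {0,2}); enqueue []
  #3 pop 2: in={0,1,2,3} → {0,1,2,3} (was {1,2}); enqueue [1]
  #4 pop 1: in={0,1,2,3} → {0,1,2} (no change)

Fixpoint:
  val[0] = {3}
  val[1] = {0,1,2}
  val[2] = {0,1,2,3}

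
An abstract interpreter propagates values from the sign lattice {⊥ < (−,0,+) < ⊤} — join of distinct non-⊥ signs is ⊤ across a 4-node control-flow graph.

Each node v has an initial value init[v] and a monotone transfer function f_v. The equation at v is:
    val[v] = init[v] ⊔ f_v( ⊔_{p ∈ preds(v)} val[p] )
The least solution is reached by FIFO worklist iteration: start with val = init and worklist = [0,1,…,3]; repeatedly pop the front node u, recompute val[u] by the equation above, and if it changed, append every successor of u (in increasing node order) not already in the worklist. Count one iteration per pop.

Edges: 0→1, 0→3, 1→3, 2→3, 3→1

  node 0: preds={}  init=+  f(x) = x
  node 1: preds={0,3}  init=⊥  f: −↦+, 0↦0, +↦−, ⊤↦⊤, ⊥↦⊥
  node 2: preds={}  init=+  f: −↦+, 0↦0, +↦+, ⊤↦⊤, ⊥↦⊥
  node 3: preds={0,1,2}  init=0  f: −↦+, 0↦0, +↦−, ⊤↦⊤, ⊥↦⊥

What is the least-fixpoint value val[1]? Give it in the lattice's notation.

⊤

Trace (5 dequeues):
  [1] u=0 | in ⊥ | out + | ==
  [2] u=1 | in ⊤ | out ⊤ | prev ⊥ | push {}
  [3] u=2 | in ⊥ | out + | ==
  [4] u=3 | in ⊤ | out ⊤ | prev 0 | push {1}
  [5] u=1 | in ⊤ | out ⊤ | ==

Converged values:
  [0] +
  [1] ⊤
  [2] +
  [3] ⊤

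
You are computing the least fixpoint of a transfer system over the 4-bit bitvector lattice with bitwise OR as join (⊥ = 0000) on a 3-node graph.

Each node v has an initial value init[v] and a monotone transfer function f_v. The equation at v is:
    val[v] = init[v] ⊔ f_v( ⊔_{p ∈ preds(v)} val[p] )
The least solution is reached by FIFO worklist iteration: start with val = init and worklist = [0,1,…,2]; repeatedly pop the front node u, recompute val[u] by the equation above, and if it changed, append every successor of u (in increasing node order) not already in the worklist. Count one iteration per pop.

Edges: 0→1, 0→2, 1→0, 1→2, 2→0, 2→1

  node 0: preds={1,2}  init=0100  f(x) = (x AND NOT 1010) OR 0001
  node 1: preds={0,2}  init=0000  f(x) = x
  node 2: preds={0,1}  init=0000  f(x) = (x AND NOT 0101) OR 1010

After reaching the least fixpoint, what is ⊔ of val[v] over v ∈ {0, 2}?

1111

Trace (7 dequeues):
  [1] u=0 | in 0000 | out 0101 | prev 0100 | push {}
  [2] u=1 | in 0101 | out 0101 | prev 0000 | push {0}
  [3] u=2 | in 0101 | out 1010 | prev 0000 | push {1}
  [4] u=0 | in 1111 | out 0101 | ==
  [5] u=1 | in 1111 | out 1111 | prev 0101 | push {0,2}
  [6] u=0 | in 1111 | out 0101 | ==
  [7] u=2 | in 1111 | out 1010 | ==

Converged values:
  [0] 0101
  [1] 1111
  [2] 1010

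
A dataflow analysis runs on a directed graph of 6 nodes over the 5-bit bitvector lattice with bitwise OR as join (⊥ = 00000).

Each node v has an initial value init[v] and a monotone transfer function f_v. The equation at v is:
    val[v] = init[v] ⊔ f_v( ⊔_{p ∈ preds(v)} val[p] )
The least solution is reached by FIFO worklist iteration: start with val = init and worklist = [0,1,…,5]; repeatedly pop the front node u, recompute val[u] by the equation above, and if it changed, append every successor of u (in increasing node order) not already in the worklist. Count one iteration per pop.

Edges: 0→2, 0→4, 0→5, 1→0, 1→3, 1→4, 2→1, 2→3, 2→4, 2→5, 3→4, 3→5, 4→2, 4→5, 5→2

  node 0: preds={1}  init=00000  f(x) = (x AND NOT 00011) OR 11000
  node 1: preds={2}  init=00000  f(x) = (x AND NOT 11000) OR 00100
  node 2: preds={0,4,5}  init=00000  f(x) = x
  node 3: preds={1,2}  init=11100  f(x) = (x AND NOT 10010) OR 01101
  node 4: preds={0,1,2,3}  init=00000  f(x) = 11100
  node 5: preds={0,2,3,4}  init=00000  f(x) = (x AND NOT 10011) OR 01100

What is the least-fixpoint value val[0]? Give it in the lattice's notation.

11100

Iteration log — 13 steps:
  step 1. node 0  ⊔preds=00000  new=11000  old=00000  +wl: 
  step 2. node 1  ⊔preds=00000  new=00100  old=00000  +wl: 0
  step 3. node 2  ⊔preds=11000  new=11000  old=00000  +wl: 1
  step 4. node 3  ⊔preds=11100  new=11101  old=11100  +wl: 
  step 5. node 4  ⊔preds=11101  new=11100  old=00000  +wl: 2
  step 6. node 5  ⊔preds=11101  new=01100  old=00000  +wl: 
  step 7. node 0  ⊔preds=00100  new=11100  old=11000  +wl: 4,5
  step 8. node 1  ⊔preds=11000  new=00100  stable
  step 9. node 2  ⊔preds=11100  new=11100  old=11000  +wl: 1,3
  step 10. node 4  ⊔preds=11101  new=11100  stable
  step 11. node 5  ⊔preds=11101  new=01100  stable
  step 12. node 1  ⊔preds=11100  new=00100  stable
  step 13. node 3  ⊔preds=11100  new=11101  stable

Least fixpoint reached:
  node 0: 11100
  node 1: 00100
  node 2: 11100
  node 3: 11101
  node 4: 11100
  node 5: 01100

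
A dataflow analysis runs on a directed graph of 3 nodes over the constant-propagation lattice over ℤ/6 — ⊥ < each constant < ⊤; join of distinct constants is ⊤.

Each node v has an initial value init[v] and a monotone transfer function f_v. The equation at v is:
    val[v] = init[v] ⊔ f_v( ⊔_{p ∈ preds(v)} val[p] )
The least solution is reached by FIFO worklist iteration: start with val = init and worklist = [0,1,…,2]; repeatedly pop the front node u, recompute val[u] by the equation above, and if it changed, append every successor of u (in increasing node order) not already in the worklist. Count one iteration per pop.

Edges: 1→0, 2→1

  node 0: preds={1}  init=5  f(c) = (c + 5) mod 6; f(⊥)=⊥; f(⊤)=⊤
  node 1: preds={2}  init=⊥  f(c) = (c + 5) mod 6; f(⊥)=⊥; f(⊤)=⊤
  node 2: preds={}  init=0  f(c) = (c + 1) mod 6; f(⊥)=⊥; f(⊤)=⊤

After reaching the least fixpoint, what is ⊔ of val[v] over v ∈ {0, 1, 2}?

Trace (4 dequeues):
  [1] u=0 | in ⊥ | out 5 | ==
  [2] u=1 | in 0 | out 5 | prev ⊥ | push {0}
  [3] u=2 | in ⊥ | out 0 | ==
  [4] u=0 | in 5 | out ⊤ | prev 5 | push {}

Converged values:
  [0] ⊤
  [1] 5
  [2] 0

⊤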